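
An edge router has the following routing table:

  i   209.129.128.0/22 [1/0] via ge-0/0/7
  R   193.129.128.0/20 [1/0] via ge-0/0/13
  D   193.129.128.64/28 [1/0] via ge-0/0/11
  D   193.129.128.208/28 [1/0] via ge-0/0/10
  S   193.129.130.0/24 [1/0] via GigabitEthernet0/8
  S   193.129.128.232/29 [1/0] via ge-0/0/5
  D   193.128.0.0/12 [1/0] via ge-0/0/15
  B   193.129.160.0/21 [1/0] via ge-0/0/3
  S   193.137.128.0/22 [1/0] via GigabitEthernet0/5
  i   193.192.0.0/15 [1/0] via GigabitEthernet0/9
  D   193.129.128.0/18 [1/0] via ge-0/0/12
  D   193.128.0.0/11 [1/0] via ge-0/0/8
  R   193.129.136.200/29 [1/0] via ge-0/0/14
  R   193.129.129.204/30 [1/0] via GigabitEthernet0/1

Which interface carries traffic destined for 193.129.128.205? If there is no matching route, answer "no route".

ge-0/0/13

Routes whose prefix contains 193.129.128.205:
  193.128.0.0/11 (193.128.0.0 - 193.159.255.255) -> ge-0/0/8
  193.128.0.0/12 (193.128.0.0 - 193.143.255.255) -> ge-0/0/15
  193.129.128.0/18 (193.129.128.0 - 193.129.191.255) -> ge-0/0/12
  193.129.128.0/20 (193.129.128.0 - 193.129.143.255) -> ge-0/0/13
More-specific entries that do NOT match:
  193.129.129.204/30 (193.129.129.204 - 193.129.129.207) does not contain 193.129.128.205
  193.129.128.232/29 (193.129.128.232 - 193.129.128.239) does not contain 193.129.128.205
  193.129.136.200/29 (193.129.136.200 - 193.129.136.207) does not contain 193.129.128.205
  193.129.128.64/28 (193.129.128.64 - 193.129.128.79) does not contain 193.129.128.205
  193.129.128.208/28 (193.129.128.208 - 193.129.128.223) does not contain 193.129.128.205
  193.129.130.0/24 (193.129.130.0 - 193.129.130.255) does not contain 193.129.128.205
  209.129.128.0/22 (209.129.128.0 - 209.129.131.255) does not contain 193.129.128.205
  193.137.128.0/22 (193.137.128.0 - 193.137.131.255) does not contain 193.129.128.205
  193.129.160.0/21 (193.129.160.0 - 193.129.167.255) does not contain 193.129.128.205
Longest matching prefix is /20 -> interface ge-0/0/13.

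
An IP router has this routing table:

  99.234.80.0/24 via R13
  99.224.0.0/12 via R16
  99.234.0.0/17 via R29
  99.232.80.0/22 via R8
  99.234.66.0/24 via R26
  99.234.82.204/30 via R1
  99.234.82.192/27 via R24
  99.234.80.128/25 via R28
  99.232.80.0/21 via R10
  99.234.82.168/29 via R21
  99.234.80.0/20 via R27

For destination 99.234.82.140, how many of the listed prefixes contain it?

Prefixes containing 99.234.82.140:
  99.224.0.0/12 (99.224.0.0 - 99.239.255.255)
  99.234.0.0/17 (99.234.0.0 - 99.234.127.255)
  99.234.80.0/20 (99.234.80.0 - 99.234.95.255)
Total matching entries: 3.

3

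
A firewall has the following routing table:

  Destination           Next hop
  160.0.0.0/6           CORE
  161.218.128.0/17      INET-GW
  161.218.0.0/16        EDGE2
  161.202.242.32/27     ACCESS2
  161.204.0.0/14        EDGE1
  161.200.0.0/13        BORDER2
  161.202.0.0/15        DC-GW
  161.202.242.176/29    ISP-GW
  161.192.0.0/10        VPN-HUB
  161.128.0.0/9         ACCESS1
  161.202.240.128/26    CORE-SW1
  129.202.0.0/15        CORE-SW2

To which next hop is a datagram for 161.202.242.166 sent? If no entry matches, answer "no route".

Routes whose prefix contains 161.202.242.166:
  160.0.0.0/6 (160.0.0.0 - 163.255.255.255) -> CORE
  161.128.0.0/9 (161.128.0.0 - 161.255.255.255) -> ACCESS1
  161.192.0.0/10 (161.192.0.0 - 161.255.255.255) -> VPN-HUB
  161.200.0.0/13 (161.200.0.0 - 161.207.255.255) -> BORDER2
  161.202.0.0/15 (161.202.0.0 - 161.203.255.255) -> DC-GW
More-specific entries that do NOT match:
  161.202.242.176/29 (161.202.242.176 - 161.202.242.183) does not contain 161.202.242.166
  161.202.242.32/27 (161.202.242.32 - 161.202.242.63) does not contain 161.202.242.166
  161.202.240.128/26 (161.202.240.128 - 161.202.240.191) does not contain 161.202.242.166
  161.218.128.0/17 (161.218.128.0 - 161.218.255.255) does not contain 161.202.242.166
  161.218.0.0/16 (161.218.0.0 - 161.218.255.255) does not contain 161.202.242.166
Longest matching prefix is /15 -> next hop DC-GW.

DC-GW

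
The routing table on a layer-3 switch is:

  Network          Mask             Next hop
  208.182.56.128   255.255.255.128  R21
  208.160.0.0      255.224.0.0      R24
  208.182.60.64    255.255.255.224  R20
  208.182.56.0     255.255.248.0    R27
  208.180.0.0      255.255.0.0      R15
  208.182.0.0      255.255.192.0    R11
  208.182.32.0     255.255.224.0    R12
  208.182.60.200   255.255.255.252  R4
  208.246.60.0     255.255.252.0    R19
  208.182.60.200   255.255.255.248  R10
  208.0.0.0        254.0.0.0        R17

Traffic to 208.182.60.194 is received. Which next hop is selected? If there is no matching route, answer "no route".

Routes whose prefix contains 208.182.60.194:
  208.0.0.0/7 (208.0.0.0 - 209.255.255.255) -> R17
  208.160.0.0/11 (208.160.0.0 - 208.191.255.255) -> R24
  208.182.0.0/18 (208.182.0.0 - 208.182.63.255) -> R11
  208.182.32.0/19 (208.182.32.0 - 208.182.63.255) -> R12
  208.182.56.0/21 (208.182.56.0 - 208.182.63.255) -> R27
More-specific entries that do NOT match:
  208.182.60.200/30 (208.182.60.200 - 208.182.60.203) does not contain 208.182.60.194
  208.182.60.200/29 (208.182.60.200 - 208.182.60.207) does not contain 208.182.60.194
  208.182.60.64/27 (208.182.60.64 - 208.182.60.95) does not contain 208.182.60.194
  208.182.56.128/25 (208.182.56.128 - 208.182.56.255) does not contain 208.182.60.194
  208.246.60.0/22 (208.246.60.0 - 208.246.63.255) does not contain 208.182.60.194
Longest matching prefix is /21 -> next hop R27.

R27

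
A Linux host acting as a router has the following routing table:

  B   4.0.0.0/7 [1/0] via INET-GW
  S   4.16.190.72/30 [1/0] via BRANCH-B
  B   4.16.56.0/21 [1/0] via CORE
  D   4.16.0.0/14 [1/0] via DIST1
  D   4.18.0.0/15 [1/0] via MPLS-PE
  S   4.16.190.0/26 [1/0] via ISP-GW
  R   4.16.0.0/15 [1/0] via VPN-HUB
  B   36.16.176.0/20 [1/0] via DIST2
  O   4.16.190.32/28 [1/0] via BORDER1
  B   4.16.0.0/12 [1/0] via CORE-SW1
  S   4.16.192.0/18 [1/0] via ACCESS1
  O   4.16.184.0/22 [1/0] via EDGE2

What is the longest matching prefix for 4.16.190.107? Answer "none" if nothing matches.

Entries matching 4.16.190.107:
  4.0.0.0/7 (4.0.0.0 - 5.255.255.255)
  4.16.0.0/12 (4.16.0.0 - 4.31.255.255)
  4.16.0.0/14 (4.16.0.0 - 4.19.255.255)
  4.16.0.0/15 (4.16.0.0 - 4.17.255.255)
Most specific is 4.16.0.0/15.

4.16.0.0/15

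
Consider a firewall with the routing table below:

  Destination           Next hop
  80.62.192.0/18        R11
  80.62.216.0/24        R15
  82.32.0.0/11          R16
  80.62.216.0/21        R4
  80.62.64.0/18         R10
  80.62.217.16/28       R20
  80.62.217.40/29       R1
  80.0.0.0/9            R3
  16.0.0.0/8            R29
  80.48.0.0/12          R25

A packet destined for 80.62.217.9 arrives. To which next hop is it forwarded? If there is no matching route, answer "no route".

Routes whose prefix contains 80.62.217.9:
  80.0.0.0/9 (80.0.0.0 - 80.127.255.255) -> R3
  80.48.0.0/12 (80.48.0.0 - 80.63.255.255) -> R25
  80.62.192.0/18 (80.62.192.0 - 80.62.255.255) -> R11
  80.62.216.0/21 (80.62.216.0 - 80.62.223.255) -> R4
More-specific entries that do NOT match:
  80.62.217.40/29 (80.62.217.40 - 80.62.217.47) does not contain 80.62.217.9
  80.62.217.16/28 (80.62.217.16 - 80.62.217.31) does not contain 80.62.217.9
  80.62.216.0/24 (80.62.216.0 - 80.62.216.255) does not contain 80.62.217.9
Longest matching prefix is /21 -> next hop R4.

R4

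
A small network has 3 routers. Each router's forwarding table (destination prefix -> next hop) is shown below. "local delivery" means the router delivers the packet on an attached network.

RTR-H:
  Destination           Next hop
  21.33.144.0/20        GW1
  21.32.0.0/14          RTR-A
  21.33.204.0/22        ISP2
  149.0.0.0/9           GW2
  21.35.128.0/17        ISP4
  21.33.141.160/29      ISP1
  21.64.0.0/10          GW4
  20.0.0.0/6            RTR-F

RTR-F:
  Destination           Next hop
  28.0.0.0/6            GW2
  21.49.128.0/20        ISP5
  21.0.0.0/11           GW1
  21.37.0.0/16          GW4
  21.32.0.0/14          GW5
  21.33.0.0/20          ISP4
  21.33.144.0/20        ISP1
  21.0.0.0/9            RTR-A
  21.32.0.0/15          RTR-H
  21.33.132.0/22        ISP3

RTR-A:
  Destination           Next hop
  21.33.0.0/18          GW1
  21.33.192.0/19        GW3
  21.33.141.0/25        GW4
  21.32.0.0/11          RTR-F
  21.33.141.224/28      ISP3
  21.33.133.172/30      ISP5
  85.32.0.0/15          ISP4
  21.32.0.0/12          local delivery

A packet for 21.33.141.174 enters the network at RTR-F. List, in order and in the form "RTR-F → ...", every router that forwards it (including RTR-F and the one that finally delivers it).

RTR-F → RTR-H → RTR-A

At RTR-F: longest match for 21.33.141.174 is 21.32.0.0/15 -> RTR-H
At RTR-H: longest match for 21.33.141.174 is 21.32.0.0/14 -> RTR-A
At RTR-A: longest match for 21.33.141.174 is 21.32.0.0/12 -> local delivery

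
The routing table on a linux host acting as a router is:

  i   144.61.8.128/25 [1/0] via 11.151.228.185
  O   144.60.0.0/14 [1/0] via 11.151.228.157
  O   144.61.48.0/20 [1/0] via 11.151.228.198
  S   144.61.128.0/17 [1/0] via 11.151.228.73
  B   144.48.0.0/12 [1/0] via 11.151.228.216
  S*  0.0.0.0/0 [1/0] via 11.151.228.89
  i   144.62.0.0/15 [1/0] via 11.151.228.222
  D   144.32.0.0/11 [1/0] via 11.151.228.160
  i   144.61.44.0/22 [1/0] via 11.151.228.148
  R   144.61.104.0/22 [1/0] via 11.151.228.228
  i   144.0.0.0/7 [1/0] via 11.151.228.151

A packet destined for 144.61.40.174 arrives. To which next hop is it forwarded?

Routes whose prefix contains 144.61.40.174:
  0.0.0.0/0 (default, matches everything) -> 11.151.228.89
  144.0.0.0/7 (144.0.0.0 - 145.255.255.255) -> 11.151.228.151
  144.32.0.0/11 (144.32.0.0 - 144.63.255.255) -> 11.151.228.160
  144.48.0.0/12 (144.48.0.0 - 144.63.255.255) -> 11.151.228.216
  144.60.0.0/14 (144.60.0.0 - 144.63.255.255) -> 11.151.228.157
More-specific entries that do NOT match:
  144.61.8.128/25 (144.61.8.128 - 144.61.8.255) does not contain 144.61.40.174
  144.61.44.0/22 (144.61.44.0 - 144.61.47.255) does not contain 144.61.40.174
  144.61.104.0/22 (144.61.104.0 - 144.61.107.255) does not contain 144.61.40.174
  144.61.48.0/20 (144.61.48.0 - 144.61.63.255) does not contain 144.61.40.174
  144.61.128.0/17 (144.61.128.0 - 144.61.255.255) does not contain 144.61.40.174
  144.62.0.0/15 (144.62.0.0 - 144.63.255.255) does not contain 144.61.40.174
Longest matching prefix is /14 -> next hop 11.151.228.157.

11.151.228.157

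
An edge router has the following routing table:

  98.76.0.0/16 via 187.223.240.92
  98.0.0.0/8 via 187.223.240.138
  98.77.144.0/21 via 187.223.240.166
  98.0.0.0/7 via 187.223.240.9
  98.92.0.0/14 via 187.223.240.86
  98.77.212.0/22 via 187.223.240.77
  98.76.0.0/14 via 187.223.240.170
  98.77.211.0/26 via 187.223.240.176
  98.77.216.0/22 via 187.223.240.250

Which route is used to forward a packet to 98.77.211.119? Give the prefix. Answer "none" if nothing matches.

Entries matching 98.77.211.119:
  98.0.0.0/7 (98.0.0.0 - 99.255.255.255)
  98.0.0.0/8 (98.0.0.0 - 98.255.255.255)
  98.76.0.0/14 (98.76.0.0 - 98.79.255.255)
Most specific is 98.76.0.0/14.

98.76.0.0/14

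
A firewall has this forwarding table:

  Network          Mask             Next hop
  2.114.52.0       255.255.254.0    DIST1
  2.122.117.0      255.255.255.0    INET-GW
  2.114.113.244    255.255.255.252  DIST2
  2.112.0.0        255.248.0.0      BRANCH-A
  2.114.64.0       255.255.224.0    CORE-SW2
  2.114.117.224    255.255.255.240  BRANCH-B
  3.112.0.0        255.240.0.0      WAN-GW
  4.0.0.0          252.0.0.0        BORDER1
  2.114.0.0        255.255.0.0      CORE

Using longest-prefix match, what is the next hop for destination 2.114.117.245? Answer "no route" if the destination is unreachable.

Routes whose prefix contains 2.114.117.245:
  2.112.0.0/13 (2.112.0.0 - 2.119.255.255) -> BRANCH-A
  2.114.0.0/16 (2.114.0.0 - 2.114.255.255) -> CORE
More-specific entries that do NOT match:
  2.114.113.244/30 (2.114.113.244 - 2.114.113.247) does not contain 2.114.117.245
  2.114.117.224/28 (2.114.117.224 - 2.114.117.239) does not contain 2.114.117.245
  2.122.117.0/24 (2.122.117.0 - 2.122.117.255) does not contain 2.114.117.245
  2.114.52.0/23 (2.114.52.0 - 2.114.53.255) does not contain 2.114.117.245
  2.114.64.0/19 (2.114.64.0 - 2.114.95.255) does not contain 2.114.117.245
Longest matching prefix is /16 -> next hop CORE.

CORE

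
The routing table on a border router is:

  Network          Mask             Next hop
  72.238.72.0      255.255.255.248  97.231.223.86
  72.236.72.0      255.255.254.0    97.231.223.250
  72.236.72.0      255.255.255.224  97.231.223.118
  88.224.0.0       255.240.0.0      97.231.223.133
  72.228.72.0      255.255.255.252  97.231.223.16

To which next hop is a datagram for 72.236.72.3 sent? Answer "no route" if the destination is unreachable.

97.231.223.118

Routes whose prefix contains 72.236.72.3:
  72.236.72.0/23 (72.236.72.0 - 72.236.73.255) -> 97.231.223.250
  72.236.72.0/27 (72.236.72.0 - 72.236.72.31) -> 97.231.223.118
More-specific entries that do NOT match:
  72.228.72.0/30 (72.228.72.0 - 72.228.72.3) does not contain 72.236.72.3
  72.238.72.0/29 (72.238.72.0 - 72.238.72.7) does not contain 72.236.72.3
Longest matching prefix is /27 -> next hop 97.231.223.118.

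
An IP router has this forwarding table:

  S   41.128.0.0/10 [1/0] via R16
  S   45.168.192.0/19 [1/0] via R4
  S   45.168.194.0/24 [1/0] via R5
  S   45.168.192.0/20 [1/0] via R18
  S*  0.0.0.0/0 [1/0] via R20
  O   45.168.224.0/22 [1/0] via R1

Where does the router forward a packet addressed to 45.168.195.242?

Routes whose prefix contains 45.168.195.242:
  0.0.0.0/0 (default, matches everything) -> R20
  45.168.192.0/19 (45.168.192.0 - 45.168.223.255) -> R4
  45.168.192.0/20 (45.168.192.0 - 45.168.207.255) -> R18
More-specific entries that do NOT match:
  45.168.194.0/24 (45.168.194.0 - 45.168.194.255) does not contain 45.168.195.242
  45.168.224.0/22 (45.168.224.0 - 45.168.227.255) does not contain 45.168.195.242
Longest matching prefix is /20 -> next hop R18.

R18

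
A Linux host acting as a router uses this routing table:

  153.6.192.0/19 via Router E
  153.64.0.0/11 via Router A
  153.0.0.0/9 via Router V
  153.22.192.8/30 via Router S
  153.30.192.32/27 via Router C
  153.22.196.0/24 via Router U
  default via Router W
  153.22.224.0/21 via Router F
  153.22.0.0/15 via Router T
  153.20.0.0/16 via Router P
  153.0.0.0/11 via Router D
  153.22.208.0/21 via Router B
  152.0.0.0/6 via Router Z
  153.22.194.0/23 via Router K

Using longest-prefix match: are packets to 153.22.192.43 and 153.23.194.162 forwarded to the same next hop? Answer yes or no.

153.22.192.43: longest match 153.22.0.0/15 -> Router T
153.23.194.162: longest match 153.22.0.0/15 -> Router T

yes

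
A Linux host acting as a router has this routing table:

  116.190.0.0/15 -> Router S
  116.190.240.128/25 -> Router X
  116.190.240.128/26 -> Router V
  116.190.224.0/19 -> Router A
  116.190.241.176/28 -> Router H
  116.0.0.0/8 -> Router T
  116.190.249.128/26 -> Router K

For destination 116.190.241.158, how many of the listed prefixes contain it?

3

Prefixes containing 116.190.241.158:
  116.0.0.0/8 (116.0.0.0 - 116.255.255.255)
  116.190.0.0/15 (116.190.0.0 - 116.191.255.255)
  116.190.224.0/19 (116.190.224.0 - 116.190.255.255)
Total matching entries: 3.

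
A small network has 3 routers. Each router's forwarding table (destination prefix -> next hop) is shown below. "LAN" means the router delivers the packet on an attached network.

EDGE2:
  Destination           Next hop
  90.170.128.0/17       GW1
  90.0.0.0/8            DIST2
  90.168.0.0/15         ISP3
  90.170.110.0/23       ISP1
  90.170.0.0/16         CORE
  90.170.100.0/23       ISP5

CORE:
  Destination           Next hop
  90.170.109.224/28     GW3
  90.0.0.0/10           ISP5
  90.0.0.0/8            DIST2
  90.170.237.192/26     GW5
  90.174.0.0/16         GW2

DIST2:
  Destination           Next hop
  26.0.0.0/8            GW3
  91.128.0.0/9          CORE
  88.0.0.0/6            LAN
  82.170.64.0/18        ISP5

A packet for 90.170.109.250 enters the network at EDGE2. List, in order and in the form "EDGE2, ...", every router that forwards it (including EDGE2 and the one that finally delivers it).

At EDGE2: longest match for 90.170.109.250 is 90.170.0.0/16 -> CORE
At CORE: longest match for 90.170.109.250 is 90.0.0.0/8 -> DIST2
At DIST2: longest match for 90.170.109.250 is 88.0.0.0/6 -> LAN

EDGE2, CORE, DIST2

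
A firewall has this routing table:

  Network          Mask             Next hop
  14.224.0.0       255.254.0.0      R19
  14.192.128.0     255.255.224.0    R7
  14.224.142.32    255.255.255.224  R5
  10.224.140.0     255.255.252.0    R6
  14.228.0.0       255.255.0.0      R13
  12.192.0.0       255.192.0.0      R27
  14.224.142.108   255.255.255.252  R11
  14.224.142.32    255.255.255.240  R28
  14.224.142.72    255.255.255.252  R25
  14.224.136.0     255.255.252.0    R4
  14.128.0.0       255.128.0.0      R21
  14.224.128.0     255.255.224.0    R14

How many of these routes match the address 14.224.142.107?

Prefixes containing 14.224.142.107:
  14.128.0.0/9 (14.128.0.0 - 14.255.255.255)
  14.224.0.0/15 (14.224.0.0 - 14.225.255.255)
  14.224.128.0/19 (14.224.128.0 - 14.224.159.255)
Total matching entries: 3.

3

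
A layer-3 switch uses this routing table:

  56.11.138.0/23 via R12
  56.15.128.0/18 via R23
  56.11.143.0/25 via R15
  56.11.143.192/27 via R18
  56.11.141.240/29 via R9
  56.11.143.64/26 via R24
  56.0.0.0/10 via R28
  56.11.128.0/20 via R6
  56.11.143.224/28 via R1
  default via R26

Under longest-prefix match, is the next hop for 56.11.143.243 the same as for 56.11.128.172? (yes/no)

56.11.143.243: longest match 56.11.128.0/20 -> R6
56.11.128.172: longest match 56.11.128.0/20 -> R6

yes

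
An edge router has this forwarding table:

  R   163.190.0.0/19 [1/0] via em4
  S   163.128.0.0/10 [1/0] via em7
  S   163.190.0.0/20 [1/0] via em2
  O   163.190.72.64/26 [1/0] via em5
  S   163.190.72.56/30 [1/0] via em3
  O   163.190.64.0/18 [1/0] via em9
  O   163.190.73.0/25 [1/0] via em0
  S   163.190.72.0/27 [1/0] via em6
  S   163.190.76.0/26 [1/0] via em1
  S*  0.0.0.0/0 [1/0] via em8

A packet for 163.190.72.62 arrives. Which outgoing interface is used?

Routes whose prefix contains 163.190.72.62:
  0.0.0.0/0 (default, matches everything) -> em8
  163.128.0.0/10 (163.128.0.0 - 163.191.255.255) -> em7
  163.190.64.0/18 (163.190.64.0 - 163.190.127.255) -> em9
More-specific entries that do NOT match:
  163.190.72.56/30 (163.190.72.56 - 163.190.72.59) does not contain 163.190.72.62
  163.190.72.0/27 (163.190.72.0 - 163.190.72.31) does not contain 163.190.72.62
  163.190.72.64/26 (163.190.72.64 - 163.190.72.127) does not contain 163.190.72.62
  163.190.76.0/26 (163.190.76.0 - 163.190.76.63) does not contain 163.190.72.62
  163.190.73.0/25 (163.190.73.0 - 163.190.73.127) does not contain 163.190.72.62
  163.190.0.0/20 (163.190.0.0 - 163.190.15.255) does not contain 163.190.72.62
  163.190.0.0/19 (163.190.0.0 - 163.190.31.255) does not contain 163.190.72.62
Longest matching prefix is /18 -> interface em9.

em9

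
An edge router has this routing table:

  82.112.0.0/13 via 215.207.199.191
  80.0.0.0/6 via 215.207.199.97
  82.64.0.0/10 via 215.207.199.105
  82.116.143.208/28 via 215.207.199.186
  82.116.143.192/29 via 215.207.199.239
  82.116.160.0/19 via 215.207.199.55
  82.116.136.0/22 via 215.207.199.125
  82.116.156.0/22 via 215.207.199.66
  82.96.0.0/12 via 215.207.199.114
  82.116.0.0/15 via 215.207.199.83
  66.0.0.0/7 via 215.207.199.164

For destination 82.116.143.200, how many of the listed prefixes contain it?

Prefixes containing 82.116.143.200:
  80.0.0.0/6 (80.0.0.0 - 83.255.255.255)
  82.64.0.0/10 (82.64.0.0 - 82.127.255.255)
  82.112.0.0/13 (82.112.0.0 - 82.119.255.255)
  82.116.0.0/15 (82.116.0.0 - 82.117.255.255)
Total matching entries: 4.

4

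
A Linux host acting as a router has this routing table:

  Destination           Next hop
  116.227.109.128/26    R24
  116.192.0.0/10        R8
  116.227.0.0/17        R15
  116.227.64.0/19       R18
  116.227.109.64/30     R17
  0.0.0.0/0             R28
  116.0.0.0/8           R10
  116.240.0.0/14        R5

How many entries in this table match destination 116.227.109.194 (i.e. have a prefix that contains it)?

Prefixes containing 116.227.109.194:
  0.0.0.0/0 (default, matches everything)
  116.0.0.0/8 (116.0.0.0 - 116.255.255.255)
  116.192.0.0/10 (116.192.0.0 - 116.255.255.255)
  116.227.0.0/17 (116.227.0.0 - 116.227.127.255)
Total matching entries: 4.

4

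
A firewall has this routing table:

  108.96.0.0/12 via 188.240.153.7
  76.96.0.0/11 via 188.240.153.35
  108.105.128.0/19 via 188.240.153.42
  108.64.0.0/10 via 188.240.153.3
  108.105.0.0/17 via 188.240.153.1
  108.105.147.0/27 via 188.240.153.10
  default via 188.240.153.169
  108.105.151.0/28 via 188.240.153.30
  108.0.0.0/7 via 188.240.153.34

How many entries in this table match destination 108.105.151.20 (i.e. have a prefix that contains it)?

Prefixes containing 108.105.151.20:
  0.0.0.0/0 (default, matches everything)
  108.0.0.0/7 (108.0.0.0 - 109.255.255.255)
  108.64.0.0/10 (108.64.0.0 - 108.127.255.255)
  108.96.0.0/12 (108.96.0.0 - 108.111.255.255)
  108.105.128.0/19 (108.105.128.0 - 108.105.159.255)
Total matching entries: 5.

5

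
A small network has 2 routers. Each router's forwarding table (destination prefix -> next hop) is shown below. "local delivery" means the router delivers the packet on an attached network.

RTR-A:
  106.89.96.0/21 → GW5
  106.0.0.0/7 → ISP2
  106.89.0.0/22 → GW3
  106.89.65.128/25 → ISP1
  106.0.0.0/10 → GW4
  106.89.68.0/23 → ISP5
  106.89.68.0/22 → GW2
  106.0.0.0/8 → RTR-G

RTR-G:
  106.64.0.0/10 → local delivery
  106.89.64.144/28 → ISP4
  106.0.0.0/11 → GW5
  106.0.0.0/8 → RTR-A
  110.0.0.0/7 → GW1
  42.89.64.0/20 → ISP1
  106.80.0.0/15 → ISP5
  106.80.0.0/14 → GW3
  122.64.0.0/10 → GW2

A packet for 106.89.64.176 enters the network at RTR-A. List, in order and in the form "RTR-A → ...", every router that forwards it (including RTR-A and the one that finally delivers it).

At RTR-A: longest match for 106.89.64.176 is 106.0.0.0/8 -> RTR-G
At RTR-G: longest match for 106.89.64.176 is 106.64.0.0/10 -> local delivery

RTR-A → RTR-G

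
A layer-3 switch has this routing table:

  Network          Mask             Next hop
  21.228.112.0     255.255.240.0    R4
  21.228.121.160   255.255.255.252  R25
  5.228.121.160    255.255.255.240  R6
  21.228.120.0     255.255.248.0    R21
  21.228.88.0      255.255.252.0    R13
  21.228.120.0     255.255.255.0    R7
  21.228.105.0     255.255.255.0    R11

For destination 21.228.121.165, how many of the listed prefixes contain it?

Prefixes containing 21.228.121.165:
  21.228.112.0/20 (21.228.112.0 - 21.228.127.255)
  21.228.120.0/21 (21.228.120.0 - 21.228.127.255)
Total matching entries: 2.

2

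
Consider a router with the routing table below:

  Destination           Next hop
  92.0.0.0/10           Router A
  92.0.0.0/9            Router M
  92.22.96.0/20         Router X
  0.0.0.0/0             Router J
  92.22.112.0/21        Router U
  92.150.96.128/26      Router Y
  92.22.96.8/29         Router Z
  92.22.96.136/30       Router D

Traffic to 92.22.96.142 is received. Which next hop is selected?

Router X

Routes whose prefix contains 92.22.96.142:
  0.0.0.0/0 (default, matches everything) -> Router J
  92.0.0.0/9 (92.0.0.0 - 92.127.255.255) -> Router M
  92.0.0.0/10 (92.0.0.0 - 92.63.255.255) -> Router A
  92.22.96.0/20 (92.22.96.0 - 92.22.111.255) -> Router X
More-specific entries that do NOT match:
  92.22.96.136/30 (92.22.96.136 - 92.22.96.139) does not contain 92.22.96.142
  92.22.96.8/29 (92.22.96.8 - 92.22.96.15) does not contain 92.22.96.142
  92.150.96.128/26 (92.150.96.128 - 92.150.96.191) does not contain 92.22.96.142
  92.22.112.0/21 (92.22.112.0 - 92.22.119.255) does not contain 92.22.96.142
Longest matching prefix is /20 -> next hop Router X.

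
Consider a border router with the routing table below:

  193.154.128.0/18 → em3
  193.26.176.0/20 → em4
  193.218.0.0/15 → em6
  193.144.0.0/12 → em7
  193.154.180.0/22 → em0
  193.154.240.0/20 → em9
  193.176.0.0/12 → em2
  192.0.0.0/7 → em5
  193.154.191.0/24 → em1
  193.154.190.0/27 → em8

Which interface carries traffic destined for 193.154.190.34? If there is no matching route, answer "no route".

Routes whose prefix contains 193.154.190.34:
  192.0.0.0/7 (192.0.0.0 - 193.255.255.255) -> em5
  193.144.0.0/12 (193.144.0.0 - 193.159.255.255) -> em7
  193.154.128.0/18 (193.154.128.0 - 193.154.191.255) -> em3
More-specific entries that do NOT match:
  193.154.190.0/27 (193.154.190.0 - 193.154.190.31) does not contain 193.154.190.34
  193.154.191.0/24 (193.154.191.0 - 193.154.191.255) does not contain 193.154.190.34
  193.154.180.0/22 (193.154.180.0 - 193.154.183.255) does not contain 193.154.190.34
  193.26.176.0/20 (193.26.176.0 - 193.26.191.255) does not contain 193.154.190.34
  193.154.240.0/20 (193.154.240.0 - 193.154.255.255) does not contain 193.154.190.34
Longest matching prefix is /18 -> interface em3.

em3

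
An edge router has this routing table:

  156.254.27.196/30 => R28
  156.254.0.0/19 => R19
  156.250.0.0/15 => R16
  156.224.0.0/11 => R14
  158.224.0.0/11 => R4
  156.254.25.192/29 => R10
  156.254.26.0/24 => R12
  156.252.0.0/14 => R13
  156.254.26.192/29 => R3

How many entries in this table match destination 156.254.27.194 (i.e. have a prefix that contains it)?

3

Prefixes containing 156.254.27.194:
  156.224.0.0/11 (156.224.0.0 - 156.255.255.255)
  156.252.0.0/14 (156.252.0.0 - 156.255.255.255)
  156.254.0.0/19 (156.254.0.0 - 156.254.31.255)
Total matching entries: 3.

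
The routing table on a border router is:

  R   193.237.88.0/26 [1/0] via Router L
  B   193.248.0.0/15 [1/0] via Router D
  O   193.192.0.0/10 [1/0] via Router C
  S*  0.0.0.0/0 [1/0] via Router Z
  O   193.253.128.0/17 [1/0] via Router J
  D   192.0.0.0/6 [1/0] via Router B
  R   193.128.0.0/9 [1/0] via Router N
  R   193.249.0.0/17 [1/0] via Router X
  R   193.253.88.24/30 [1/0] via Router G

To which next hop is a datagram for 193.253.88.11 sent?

Routes whose prefix contains 193.253.88.11:
  0.0.0.0/0 (default, matches everything) -> Router Z
  192.0.0.0/6 (192.0.0.0 - 195.255.255.255) -> Router B
  193.128.0.0/9 (193.128.0.0 - 193.255.255.255) -> Router N
  193.192.0.0/10 (193.192.0.0 - 193.255.255.255) -> Router C
More-specific entries that do NOT match:
  193.253.88.24/30 (193.253.88.24 - 193.253.88.27) does not contain 193.253.88.11
  193.237.88.0/26 (193.237.88.0 - 193.237.88.63) does not contain 193.253.88.11
  193.253.128.0/17 (193.253.128.0 - 193.253.255.255) does not contain 193.253.88.11
  193.249.0.0/17 (193.249.0.0 - 193.249.127.255) does not contain 193.253.88.11
  193.248.0.0/15 (193.248.0.0 - 193.249.255.255) does not contain 193.253.88.11
Longest matching prefix is /10 -> next hop Router C.

Router C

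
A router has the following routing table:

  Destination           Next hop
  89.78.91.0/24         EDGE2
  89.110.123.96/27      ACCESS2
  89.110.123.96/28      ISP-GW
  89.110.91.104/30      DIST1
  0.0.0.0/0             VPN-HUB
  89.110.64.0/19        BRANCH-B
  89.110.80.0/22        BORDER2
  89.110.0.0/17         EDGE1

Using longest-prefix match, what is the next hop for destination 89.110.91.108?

Routes whose prefix contains 89.110.91.108:
  0.0.0.0/0 (default, matches everything) -> VPN-HUB
  89.110.0.0/17 (89.110.0.0 - 89.110.127.255) -> EDGE1
  89.110.64.0/19 (89.110.64.0 - 89.110.95.255) -> BRANCH-B
More-specific entries that do NOT match:
  89.110.91.104/30 (89.110.91.104 - 89.110.91.107) does not contain 89.110.91.108
  89.110.123.96/28 (89.110.123.96 - 89.110.123.111) does not contain 89.110.91.108
  89.110.123.96/27 (89.110.123.96 - 89.110.123.127) does not contain 89.110.91.108
  89.78.91.0/24 (89.78.91.0 - 89.78.91.255) does not contain 89.110.91.108
  89.110.80.0/22 (89.110.80.0 - 89.110.83.255) does not contain 89.110.91.108
Longest matching prefix is /19 -> next hop BRANCH-B.

BRANCH-B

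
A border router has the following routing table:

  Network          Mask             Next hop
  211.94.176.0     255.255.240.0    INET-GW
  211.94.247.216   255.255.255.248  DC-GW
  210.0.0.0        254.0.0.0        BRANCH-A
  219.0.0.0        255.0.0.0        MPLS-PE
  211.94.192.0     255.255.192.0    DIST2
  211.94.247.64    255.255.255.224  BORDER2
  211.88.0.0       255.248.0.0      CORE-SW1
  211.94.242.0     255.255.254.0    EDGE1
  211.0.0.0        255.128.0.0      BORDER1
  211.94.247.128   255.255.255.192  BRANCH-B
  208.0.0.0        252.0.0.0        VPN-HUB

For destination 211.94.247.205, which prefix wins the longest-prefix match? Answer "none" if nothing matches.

Entries matching 211.94.247.205:
  208.0.0.0/6 (208.0.0.0 - 211.255.255.255)
  210.0.0.0/7 (210.0.0.0 - 211.255.255.255)
  211.0.0.0/9 (211.0.0.0 - 211.127.255.255)
  211.88.0.0/13 (211.88.0.0 - 211.95.255.255)
  211.94.192.0/18 (211.94.192.0 - 211.94.255.255)
Most specific is 211.94.192.0/18.

211.94.192.0/18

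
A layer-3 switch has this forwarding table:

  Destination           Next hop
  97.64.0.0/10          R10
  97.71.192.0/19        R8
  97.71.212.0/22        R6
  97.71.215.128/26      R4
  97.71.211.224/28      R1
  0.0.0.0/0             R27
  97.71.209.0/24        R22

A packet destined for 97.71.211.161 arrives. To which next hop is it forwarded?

Routes whose prefix contains 97.71.211.161:
  0.0.0.0/0 (default, matches everything) -> R27
  97.64.0.0/10 (97.64.0.0 - 97.127.255.255) -> R10
  97.71.192.0/19 (97.71.192.0 - 97.71.223.255) -> R8
More-specific entries that do NOT match:
  97.71.211.224/28 (97.71.211.224 - 97.71.211.239) does not contain 97.71.211.161
  97.71.215.128/26 (97.71.215.128 - 97.71.215.191) does not contain 97.71.211.161
  97.71.209.0/24 (97.71.209.0 - 97.71.209.255) does not contain 97.71.211.161
  97.71.212.0/22 (97.71.212.0 - 97.71.215.255) does not contain 97.71.211.161
Longest matching prefix is /19 -> next hop R8.

R8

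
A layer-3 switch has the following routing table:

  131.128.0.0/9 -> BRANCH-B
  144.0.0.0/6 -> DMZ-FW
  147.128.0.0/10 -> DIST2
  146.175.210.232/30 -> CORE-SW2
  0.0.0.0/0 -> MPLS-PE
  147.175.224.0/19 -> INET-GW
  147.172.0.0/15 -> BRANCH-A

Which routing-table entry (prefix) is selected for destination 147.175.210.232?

147.128.0.0/10

Entries matching 147.175.210.232:
  0.0.0.0/0 (default, matches everything)
  144.0.0.0/6 (144.0.0.0 - 147.255.255.255)
  147.128.0.0/10 (147.128.0.0 - 147.191.255.255)
Most specific is 147.128.0.0/10.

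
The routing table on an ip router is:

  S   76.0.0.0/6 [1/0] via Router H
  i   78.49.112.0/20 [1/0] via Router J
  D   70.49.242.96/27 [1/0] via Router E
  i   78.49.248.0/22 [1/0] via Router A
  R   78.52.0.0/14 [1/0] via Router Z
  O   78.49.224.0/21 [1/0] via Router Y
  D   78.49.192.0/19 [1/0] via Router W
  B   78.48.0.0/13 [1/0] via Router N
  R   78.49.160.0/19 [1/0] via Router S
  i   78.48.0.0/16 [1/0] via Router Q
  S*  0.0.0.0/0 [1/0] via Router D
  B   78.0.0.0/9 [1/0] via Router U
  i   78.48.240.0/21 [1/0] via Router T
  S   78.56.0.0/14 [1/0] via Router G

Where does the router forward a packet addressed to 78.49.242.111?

Router N

Routes whose prefix contains 78.49.242.111:
  0.0.0.0/0 (default, matches everything) -> Router D
  76.0.0.0/6 (76.0.0.0 - 79.255.255.255) -> Router H
  78.0.0.0/9 (78.0.0.0 - 78.127.255.255) -> Router U
  78.48.0.0/13 (78.48.0.0 - 78.55.255.255) -> Router N
More-specific entries that do NOT match:
  70.49.242.96/27 (70.49.242.96 - 70.49.242.127) does not contain 78.49.242.111
  78.49.248.0/22 (78.49.248.0 - 78.49.251.255) does not contain 78.49.242.111
  78.49.224.0/21 (78.49.224.0 - 78.49.231.255) does not contain 78.49.242.111
  78.48.240.0/21 (78.48.240.0 - 78.48.247.255) does not contain 78.49.242.111
  78.49.112.0/20 (78.49.112.0 - 78.49.127.255) does not contain 78.49.242.111
  78.49.192.0/19 (78.49.192.0 - 78.49.223.255) does not contain 78.49.242.111
  78.49.160.0/19 (78.49.160.0 - 78.49.191.255) does not contain 78.49.242.111
  78.48.0.0/16 (78.48.0.0 - 78.48.255.255) does not contain 78.49.242.111
  78.52.0.0/14 (78.52.0.0 - 78.55.255.255) does not contain 78.49.242.111
  78.56.0.0/14 (78.56.0.0 - 78.59.255.255) does not contain 78.49.242.111
Longest matching prefix is /13 -> next hop Router N.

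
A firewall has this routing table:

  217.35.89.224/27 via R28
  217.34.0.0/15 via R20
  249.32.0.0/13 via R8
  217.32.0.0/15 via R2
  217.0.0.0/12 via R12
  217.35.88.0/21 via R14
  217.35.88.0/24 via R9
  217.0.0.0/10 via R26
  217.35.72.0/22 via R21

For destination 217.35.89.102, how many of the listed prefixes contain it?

Prefixes containing 217.35.89.102:
  217.0.0.0/10 (217.0.0.0 - 217.63.255.255)
  217.34.0.0/15 (217.34.0.0 - 217.35.255.255)
  217.35.88.0/21 (217.35.88.0 - 217.35.95.255)
Total matching entries: 3.

3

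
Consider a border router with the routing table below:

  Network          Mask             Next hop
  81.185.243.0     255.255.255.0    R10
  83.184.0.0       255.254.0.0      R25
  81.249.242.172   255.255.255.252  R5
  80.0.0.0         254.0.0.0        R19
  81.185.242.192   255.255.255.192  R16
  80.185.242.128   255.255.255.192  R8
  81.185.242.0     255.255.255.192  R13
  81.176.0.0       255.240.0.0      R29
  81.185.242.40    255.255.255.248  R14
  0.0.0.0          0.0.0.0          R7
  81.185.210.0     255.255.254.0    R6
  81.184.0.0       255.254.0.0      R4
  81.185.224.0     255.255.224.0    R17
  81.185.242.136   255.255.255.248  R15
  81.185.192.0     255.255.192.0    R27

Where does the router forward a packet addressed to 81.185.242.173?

R17

Routes whose prefix contains 81.185.242.173:
  0.0.0.0/0 (default, matches everything) -> R7
  80.0.0.0/7 (80.0.0.0 - 81.255.255.255) -> R19
  81.176.0.0/12 (81.176.0.0 - 81.191.255.255) -> R29
  81.184.0.0/15 (81.184.0.0 - 81.185.255.255) -> R4
  81.185.192.0/18 (81.185.192.0 - 81.185.255.255) -> R27
  81.185.224.0/19 (81.185.224.0 - 81.185.255.255) -> R17
More-specific entries that do NOT match:
  81.249.242.172/30 (81.249.242.172 - 81.249.242.175) does not contain 81.185.242.173
  81.185.242.40/29 (81.185.242.40 - 81.185.242.47) does not contain 81.185.242.173
  81.185.242.136/29 (81.185.242.136 - 81.185.242.143) does not contain 81.185.242.173
  81.185.242.192/26 (81.185.242.192 - 81.185.242.255) does not contain 81.185.242.173
  80.185.242.128/26 (80.185.242.128 - 80.185.242.191) does not contain 81.185.242.173
  81.185.242.0/26 (81.185.242.0 - 81.185.242.63) does not contain 81.185.242.173
  81.185.243.0/24 (81.185.243.0 - 81.185.243.255) does not contain 81.185.242.173
  81.185.210.0/23 (81.185.210.0 - 81.185.211.255) does not contain 81.185.242.173
Longest matching prefix is /19 -> next hop R17.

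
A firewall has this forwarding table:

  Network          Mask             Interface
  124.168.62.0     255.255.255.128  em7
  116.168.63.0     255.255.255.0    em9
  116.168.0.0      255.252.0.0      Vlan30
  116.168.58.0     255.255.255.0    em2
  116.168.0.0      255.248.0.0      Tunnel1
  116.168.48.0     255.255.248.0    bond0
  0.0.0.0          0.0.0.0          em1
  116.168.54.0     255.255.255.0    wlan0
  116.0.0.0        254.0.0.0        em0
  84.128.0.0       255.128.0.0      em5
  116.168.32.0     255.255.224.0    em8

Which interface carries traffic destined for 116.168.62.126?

Routes whose prefix contains 116.168.62.126:
  0.0.0.0/0 (default, matches everything) -> em1
  116.0.0.0/7 (116.0.0.0 - 117.255.255.255) -> em0
  116.168.0.0/13 (116.168.0.0 - 116.175.255.255) -> Tunnel1
  116.168.0.0/14 (116.168.0.0 - 116.171.255.255) -> Vlan30
  116.168.32.0/19 (116.168.32.0 - 116.168.63.255) -> em8
More-specific entries that do NOT match:
  124.168.62.0/25 (124.168.62.0 - 124.168.62.127) does not contain 116.168.62.126
  116.168.63.0/24 (116.168.63.0 - 116.168.63.255) does not contain 116.168.62.126
  116.168.58.0/24 (116.168.58.0 - 116.168.58.255) does not contain 116.168.62.126
  116.168.54.0/24 (116.168.54.0 - 116.168.54.255) does not contain 116.168.62.126
  116.168.48.0/21 (116.168.48.0 - 116.168.55.255) does not contain 116.168.62.126
Longest matching prefix is /19 -> interface em8.

em8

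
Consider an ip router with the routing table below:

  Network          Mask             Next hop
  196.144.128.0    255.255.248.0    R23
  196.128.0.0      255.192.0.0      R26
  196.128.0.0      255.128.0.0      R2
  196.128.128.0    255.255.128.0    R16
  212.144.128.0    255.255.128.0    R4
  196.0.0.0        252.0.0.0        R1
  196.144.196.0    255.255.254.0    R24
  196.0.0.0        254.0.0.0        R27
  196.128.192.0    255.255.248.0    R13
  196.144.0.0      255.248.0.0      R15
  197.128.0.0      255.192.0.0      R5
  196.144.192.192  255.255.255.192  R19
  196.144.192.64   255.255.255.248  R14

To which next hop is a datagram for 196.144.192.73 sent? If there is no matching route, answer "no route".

Routes whose prefix contains 196.144.192.73:
  196.0.0.0/6 (196.0.0.0 - 199.255.255.255) -> R1
  196.0.0.0/7 (196.0.0.0 - 197.255.255.255) -> R27
  196.128.0.0/9 (196.128.0.0 - 196.255.255.255) -> R2
  196.128.0.0/10 (196.128.0.0 - 196.191.255.255) -> R26
  196.144.0.0/13 (196.144.0.0 - 196.151.255.255) -> R15
More-specific entries that do NOT match:
  196.144.192.64/29 (196.144.192.64 - 196.144.192.71) does not contain 196.144.192.73
  196.144.192.192/26 (196.144.192.192 - 196.144.192.255) does not contain 196.144.192.73
  196.144.196.0/23 (196.144.196.0 - 196.144.197.255) does not contain 196.144.192.73
  196.144.128.0/21 (196.144.128.0 - 196.144.135.255) does not contain 196.144.192.73
  196.128.192.0/21 (196.128.192.0 - 196.128.199.255) does not contain 196.144.192.73
  196.128.128.0/17 (196.128.128.0 - 196.128.255.255) does not contain 196.144.192.73
  212.144.128.0/17 (212.144.128.0 - 212.144.255.255) does not contain 196.144.192.73
Longest matching prefix is /13 -> next hop R15.

R15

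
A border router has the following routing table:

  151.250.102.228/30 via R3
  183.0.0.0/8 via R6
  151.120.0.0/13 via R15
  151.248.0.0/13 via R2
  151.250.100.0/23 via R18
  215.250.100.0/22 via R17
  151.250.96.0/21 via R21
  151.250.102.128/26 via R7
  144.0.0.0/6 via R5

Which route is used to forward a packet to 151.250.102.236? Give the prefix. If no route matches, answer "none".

Entries matching 151.250.102.236:
  151.248.0.0/13 (151.248.0.0 - 151.255.255.255)
  151.250.96.0/21 (151.250.96.0 - 151.250.103.255)
Most specific is 151.250.96.0/21.

151.250.96.0/21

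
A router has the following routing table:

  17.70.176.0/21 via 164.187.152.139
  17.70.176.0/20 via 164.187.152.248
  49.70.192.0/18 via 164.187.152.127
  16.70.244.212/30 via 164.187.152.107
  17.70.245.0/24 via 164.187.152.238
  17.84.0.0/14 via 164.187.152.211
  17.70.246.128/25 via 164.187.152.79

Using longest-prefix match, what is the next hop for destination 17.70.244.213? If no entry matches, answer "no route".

No entry's prefix contains 17.70.244.213; there is no default route.

no route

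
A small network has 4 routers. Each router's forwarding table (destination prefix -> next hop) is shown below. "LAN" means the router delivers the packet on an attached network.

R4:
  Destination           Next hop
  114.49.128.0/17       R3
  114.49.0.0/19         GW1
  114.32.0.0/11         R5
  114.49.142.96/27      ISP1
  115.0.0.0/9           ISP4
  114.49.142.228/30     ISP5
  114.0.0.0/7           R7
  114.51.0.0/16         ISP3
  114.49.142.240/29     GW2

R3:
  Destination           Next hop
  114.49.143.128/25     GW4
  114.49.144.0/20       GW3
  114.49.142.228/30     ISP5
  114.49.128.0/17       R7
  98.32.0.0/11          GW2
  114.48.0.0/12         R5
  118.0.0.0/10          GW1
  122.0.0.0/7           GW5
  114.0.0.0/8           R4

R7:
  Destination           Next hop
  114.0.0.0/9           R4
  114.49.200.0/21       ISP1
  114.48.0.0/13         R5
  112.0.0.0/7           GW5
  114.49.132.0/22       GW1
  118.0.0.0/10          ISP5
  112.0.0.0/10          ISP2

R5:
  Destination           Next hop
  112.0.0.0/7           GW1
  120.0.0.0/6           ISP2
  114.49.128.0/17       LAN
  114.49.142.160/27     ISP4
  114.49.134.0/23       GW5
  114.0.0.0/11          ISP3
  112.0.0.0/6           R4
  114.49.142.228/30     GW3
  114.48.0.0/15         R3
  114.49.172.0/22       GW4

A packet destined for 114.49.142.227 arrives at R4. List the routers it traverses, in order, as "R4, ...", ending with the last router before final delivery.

R4, R3, R7, R5

At R4: longest match for 114.49.142.227 is 114.49.128.0/17 -> R3
At R3: longest match for 114.49.142.227 is 114.49.128.0/17 -> R7
At R7: longest match for 114.49.142.227 is 114.48.0.0/13 -> R5
At R5: longest match for 114.49.142.227 is 114.49.128.0/17 -> LAN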